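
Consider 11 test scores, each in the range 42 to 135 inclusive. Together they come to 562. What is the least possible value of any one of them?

To make one score as small as possible, make the other 10 as large as possible.
The other 10 can take up 10 × 135 = 1350 ≥ 562 − 42, so one score can sit at its floor of 42.
Achievable: one at 42 and the other 10 totalling 520, which fits since 10 × 42 ≤ 520 ≤ 10 × 135.

42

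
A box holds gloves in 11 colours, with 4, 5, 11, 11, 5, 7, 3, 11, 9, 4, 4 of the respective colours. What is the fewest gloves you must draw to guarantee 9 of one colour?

65

In the worst case you take as many as possible of each colour without reaching 9: 4 + 5 + 8 + 8 + 5 + 7 + 3 + 8 + 8 + 4 + 4 = 64.
The next one must give 9 of some colour, so 64 + 1 = 65.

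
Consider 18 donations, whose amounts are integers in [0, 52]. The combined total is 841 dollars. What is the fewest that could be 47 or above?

If only k of them are at least 47, the other 18 − k are at most 46, so the total is at most k·52 + (18 − k)·46.
This must reach 841, so k·52 + (18 − k)·46 ≥ 841, giving k ≥ 3.
Exactly 3 works: 3 values at 52 and 15 at 46 total 846; lower one of the high values by 5 (still ≥ 47) to hit 841.

3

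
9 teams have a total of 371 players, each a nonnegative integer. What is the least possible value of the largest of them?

42

Some value must be at least ⌈371/9⌉ = 42, since 9 × 41 = 369 < 371.
Equality holds with 2 values of 42 and 7 values of 41.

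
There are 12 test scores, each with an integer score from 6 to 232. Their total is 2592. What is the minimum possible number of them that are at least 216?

1

If only k of them are at least 216, the other 12 − k are at most 215, so the total is at most k·232 + (12 − k)·215.
This must reach 2592, so k·232 + (12 − k)·215 ≥ 2592, giving k ≥ 1.
Exactly 1 works: 1 value at 232 and 11 at 215 total 2597; lower one of the high values by 5 (still ≥ 216) to hit 2592.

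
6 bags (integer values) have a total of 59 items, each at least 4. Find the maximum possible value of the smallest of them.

9

The average is 59/6 < 10, so some value is ≤ 9.
Achievable: 1 of them at 9 and 5 at 10 total 59.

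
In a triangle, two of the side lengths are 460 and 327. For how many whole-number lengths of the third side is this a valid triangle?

The triangle inequality gives |460 − 327| < c < 460 + 327, i.e. 133 < c < 787.
So c can be any integer from 134 to 786: 653 values.

653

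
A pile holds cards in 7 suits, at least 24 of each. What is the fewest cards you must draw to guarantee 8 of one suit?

In the worst case you draw 7 of each of the 7 suits: 7 × 7 = 49.
One more forces 8 of some suit, so 49 + 1 = 50.

50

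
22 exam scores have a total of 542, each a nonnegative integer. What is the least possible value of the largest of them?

The 22 values sum to 542, so their maximum is at least ⌈542/22⌉ = 25.
Equality holds with 14 values of 25 and 8 values of 24.

25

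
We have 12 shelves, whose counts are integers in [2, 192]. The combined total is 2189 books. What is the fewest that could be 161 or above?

If only k of them are at least 161, the other 12 − k are at most 160, so the total is at most k·192 + (12 − k)·160.
This must reach 2189, so k·192 + (12 − k)·160 ≥ 2189, giving k ≥ 9.
Exactly 9 works: 9 values at 192 and 3 at 160 total 2208; lower one of the high values by 19 (still ≥ 161) to hit 2189.

9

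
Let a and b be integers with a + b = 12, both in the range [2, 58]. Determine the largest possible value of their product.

With a + b fixed, ab peaks when the two are closest together.
Taking a = 6 and b = 6 (both in [2, 58]) gives ab = 36.

36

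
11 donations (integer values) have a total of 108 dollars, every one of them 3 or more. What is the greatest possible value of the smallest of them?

9

The average is 108/11 < 10, so some value is ≤ 9.
Achievable: 2 of them at 9 and 9 at 10 total 108.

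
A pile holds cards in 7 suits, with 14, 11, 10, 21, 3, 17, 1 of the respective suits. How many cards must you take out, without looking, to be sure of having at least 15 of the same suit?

In the worst case you take as many as possible of each suit without reaching 15: 14 + 11 + 10 + 14 + 3 + 14 + 1 = 67.
The next one must give 15 of some suit, so 67 + 1 = 68.

68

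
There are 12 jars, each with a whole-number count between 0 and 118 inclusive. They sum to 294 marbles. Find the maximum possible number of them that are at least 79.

3

Suppose k of them are at least 79. Those contribute at least 79 each and the other 12 − k at least 0 each.
So the total is at least 79k + 0(12 − k) = 0 + 79k. This must be ≤ 294, giving k ≤ 3.
k = 3 is achieved by 3 values at 79 and 9 at 0, total 237; add 57 to one value (staying below 79) to reach 294.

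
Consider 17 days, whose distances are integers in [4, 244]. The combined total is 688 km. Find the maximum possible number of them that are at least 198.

If k of the values are ≥ 198, the total is ≥ 198k + 4(17 − k).
Setting 198k + 4(17 − k) ≤ 688 gives 194k ≤ 620, so k ≤ 3.
k = 3 is achieved by 3 values at 198 and 14 at 4, total 650; add 38 to one value (staying below 198) to reach 688.

3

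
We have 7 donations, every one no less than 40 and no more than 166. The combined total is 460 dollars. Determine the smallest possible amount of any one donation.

40

To make one donation as small as possible, make the other 6 as large as possible.
The other 6 can take up 6 × 166 = 996 ≥ 460 − 40, so one donation can sit at its floor of 40.
Achievable: one at 40 and the other 6 totalling 420, which fits since 6 × 40 ≤ 420 ≤ 6 × 166.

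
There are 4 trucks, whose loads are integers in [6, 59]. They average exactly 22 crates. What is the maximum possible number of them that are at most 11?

The total is 4 × 22 = 88.
Each value at 11 or below falls at least 59 − 11 = 48 short of the ceiling 59.
The ceiling total is 4 × 59 = 236, and we need 88, so at most ⌊(236 − 88)/48⌋ = 3 can be that low.
k = 3 is achieved by 3 values at 11 and 1 at 59, total 92; lower one of the 59's by 4 (still > 11) to reach 88.

3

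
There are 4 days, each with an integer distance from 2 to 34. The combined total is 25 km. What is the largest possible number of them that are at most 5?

3

Suppose k of them are at most 5. Those contribute at most 5 each and the rest at most 34 each.
So the total is at most 5k + 34(4 − k) = 136 − 29k. This must still be ≥ 25, so k ≤ 3.
k = 3 is achieved by 3 values at 5 and 1 at 34, total 49; lower one of the 34's by 24 (still > 5) to reach 25.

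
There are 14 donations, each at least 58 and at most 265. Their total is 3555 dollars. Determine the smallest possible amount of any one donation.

Minimizing one value means maximizing the remaining 13.
The other 13 contribute at most 13 × 265 = 3445, leaving at least 3555 − 3445 = 110.
Since 110 ≥ 58, this is achievable: one at 110 and 13 at 265.

110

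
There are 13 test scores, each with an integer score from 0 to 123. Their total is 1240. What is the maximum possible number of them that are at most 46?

Suppose k of them are at most 46. Those contribute at most 46 each and the rest at most 123 each.
So the total is at most 46k + 123(13 − k) = 1599 − 77k. This must still be ≥ 1240, so k ≤ 4.
k = 4 is achieved by 4 values at 46 and 9 at 123, total 1291; lower one of the 123's by 51 (still > 46) to reach 1240.

4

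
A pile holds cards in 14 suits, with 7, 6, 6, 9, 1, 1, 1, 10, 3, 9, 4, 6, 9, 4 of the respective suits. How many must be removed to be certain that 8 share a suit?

In the worst case you take as many as possible of each suit without reaching 8: 7 + 6 + 6 + 7 + 1 + 1 + 1 + 7 + 3 + 7 + 4 + 6 + 7 + 4 = 67.
The next one must give 8 of some suit, so 67 + 1 = 68.

68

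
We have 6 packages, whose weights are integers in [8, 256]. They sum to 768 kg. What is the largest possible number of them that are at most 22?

Each value at 22 or below falls at least 256 − 22 = 234 short of the ceiling 256.
The ceiling total is 6 × 256 = 1536, and we need 768, so at most ⌊(1536 − 768)/234⌋ = 3 can be that low.
k = 3 is achieved by 3 values at 22 and 3 at 256, total 834; lower one of the 256's by 66 (still > 22) to reach 768.

3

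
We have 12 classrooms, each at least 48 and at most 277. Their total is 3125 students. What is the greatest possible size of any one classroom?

Maximizing one value means minimizing the remaining 11.
The other 11 contribute at least 11 × 48 = 528, leaving at most 3125 − 528 = 2597.
But each classroom is capped at 277, so the maximum is 277.
Achievable: one at 277 and the other 11 totalling 2848, which fits since 11 × 48 ≤ 2848 ≤ 11 × 277.

277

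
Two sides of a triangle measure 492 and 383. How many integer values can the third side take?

The triangle inequality gives |492 − 383| < c < 492 + 383, i.e. 109 < c < 875.
So c can be any integer from 110 to 874: 765 values.

765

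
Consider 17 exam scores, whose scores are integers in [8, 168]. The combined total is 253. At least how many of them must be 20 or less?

8

Each value above 20 is at least 21, contributing at least 21 − 8 = 13 above the floor 8.
The sum exceeds the floor total 136 by 117, so at most ⌊117/13⌋ = 9 exceed 20, and at least 8 are ≤ 20.
Exactly 8 works: 8 values at 8 and 9 at 21 total 253.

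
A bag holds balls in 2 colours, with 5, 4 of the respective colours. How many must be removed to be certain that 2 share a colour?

3

In the worst case you take as many as possible of each colour without reaching 2: 1 + 1 = 2.
The next one must give 2 of some colour, so 2 + 1 = 3.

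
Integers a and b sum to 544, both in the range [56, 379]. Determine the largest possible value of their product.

73984

For a fixed sum, the product ab is largest when a and b are as close as possible.
Taking a = 272 and b = 272 (both in [56, 379]) gives ab = 73984.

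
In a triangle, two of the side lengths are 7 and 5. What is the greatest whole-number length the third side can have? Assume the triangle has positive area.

The third side must be less than 7 + 5 = 12.
The largest integer below 12 is 11.

11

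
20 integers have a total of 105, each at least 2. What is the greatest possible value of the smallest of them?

The 20 values sum to 105, so their minimum is at most ⌊105/20⌋ = 5.
Equality holds with 15 values of 5 and 5 values of 6.

5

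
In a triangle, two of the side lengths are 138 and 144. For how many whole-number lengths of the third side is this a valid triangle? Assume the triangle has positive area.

The triangle inequality gives |138 − 144| < c < 138 + 144, i.e. 6 < c < 282.
So c can be any integer from 7 to 281: 275 values.

275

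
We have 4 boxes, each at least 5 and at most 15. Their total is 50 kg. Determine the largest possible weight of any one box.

15

To make one box as large as possible, make the other 3 as small as possible.
The other 3 contribute at least 3 × 5 = 15, leaving at most 50 − 15 = 35.
But each box is capped at 15, so the maximum is 15.
Achievable: one at 15 and the other 3 totalling 35, which fits since 3 × 5 ≤ 35 ≤ 3 × 15.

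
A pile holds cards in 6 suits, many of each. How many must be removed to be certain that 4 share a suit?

19

You could draw 3 of every suit without reaching 4 of any — 18 in all.
One more forces 4 of some suit, so 18 + 1 = 19.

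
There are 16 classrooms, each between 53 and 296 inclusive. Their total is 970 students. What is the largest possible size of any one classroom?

175

To make one classroom as large as possible, make the other 15 as small as possible.
The other 15 contribute at least 15 × 53 = 795, leaving at most 970 − 795 = 175.
Since 175 ≤ 296, this is achievable: one at 175 and 15 at 53.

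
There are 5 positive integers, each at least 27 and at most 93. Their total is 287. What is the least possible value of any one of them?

27

To make one integer as small as possible, make the other 4 as large as possible.
The other 4 can take up 4 × 93 = 372 ≥ 287 − 27, so one integer can sit at its floor of 27.
Achievable: one at 27 and the other 4 totalling 260, which fits since 4 × 27 ≤ 260 ≤ 4 × 93.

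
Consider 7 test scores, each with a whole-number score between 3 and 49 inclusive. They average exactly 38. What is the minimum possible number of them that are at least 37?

The total is 7 × 38 = 266.
If only k of them are at least 37, the other 7 − k are at most 36, so the total is at most k·49 + (7 − k)·36.
This must reach 266, so k·49 + (7 − k)·36 ≥ 266, giving k ≥ 2.
Exactly 2 works: 2 values at 49 and 5 at 36 total 278; lower one of the high values by 12 (still ≥ 37) to hit 266.

2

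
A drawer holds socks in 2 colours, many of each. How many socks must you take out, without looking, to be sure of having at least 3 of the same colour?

In the worst case you draw 2 of each of the 2 colours: 2 × 2 = 4.
One more forces 3 of some colour, so 4 + 1 = 5.

5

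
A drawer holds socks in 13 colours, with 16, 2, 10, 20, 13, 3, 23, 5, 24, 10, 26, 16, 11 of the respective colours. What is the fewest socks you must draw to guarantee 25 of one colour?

178

In the worst case you take as many as possible of each colour without reaching 25: 16 + 2 + 10 + 20 + 13 + 3 + 23 + 5 + 24 + 10 + 24 + 16 + 11 = 177.
The next one must give 25 of some colour, so 177 + 1 = 178.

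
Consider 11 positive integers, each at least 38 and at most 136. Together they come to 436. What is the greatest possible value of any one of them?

To make one integer as large as possible, make the other 10 as small as possible.
The other 10 contribute at least 10 × 38 = 380, leaving at most 436 − 380 = 56.
Since 56 ≤ 136, this is achievable: one at 56 and 10 at 38.

56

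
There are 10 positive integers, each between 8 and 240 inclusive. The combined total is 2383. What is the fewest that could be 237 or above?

Each value short of 237 is at most 236, costing at least 240 − 236 = 4 against the maximum total of 2400.
We can afford to lose at most 2400 − 2383 = 17, so at most ⌊17/4⌋ = 4 fall short, and at least 6 are ≥ 237.
Exactly 6 works: 6 values at 240 and 4 at 236 total 2384; lower one of the high values by 1 (still ≥ 237) to hit 2383.

6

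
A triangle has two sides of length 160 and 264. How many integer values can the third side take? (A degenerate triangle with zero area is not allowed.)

The triangle inequality gives |160 − 264| < c < 160 + 264, i.e. 104 < c < 424.
So c can be any integer from 105 to 423: 319 values.

319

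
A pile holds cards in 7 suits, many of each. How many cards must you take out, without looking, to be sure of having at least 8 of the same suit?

50

You could draw 7 of every suit without reaching 8 of any — 49 in all.
One more forces 8 of some suit, so 49 + 1 = 50.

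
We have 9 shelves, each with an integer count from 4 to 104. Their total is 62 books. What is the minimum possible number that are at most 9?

5

If only k of them are at most 9, the other 9 − k are at least 10, so the total is at least (9 − k)·10 + k·4.
This is ≤ 62, so (9 − k)·10 + 4k ≤ 62, which gives k ≥ 5.
Exactly 5 works: 5 values at 4 and 4 at 10 total 60; raise one of the low values by 2 (still ≤ 9) to hit 62.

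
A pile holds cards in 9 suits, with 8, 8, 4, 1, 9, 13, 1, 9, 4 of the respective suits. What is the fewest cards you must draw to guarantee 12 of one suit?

56

In the worst case you take as many as possible of each suit without reaching 12: 8 + 8 + 4 + 1 + 9 + 11 + 1 + 9 + 4 = 55.
The next one must give 12 of some suit, so 55 + 1 = 56.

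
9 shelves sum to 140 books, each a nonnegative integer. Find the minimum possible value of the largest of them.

If every one of the 9 were at most 15, the total would be at most 9 × 15 = 135 < 140.
Equality holds with 5 values of 16 and 4 values of 15.

16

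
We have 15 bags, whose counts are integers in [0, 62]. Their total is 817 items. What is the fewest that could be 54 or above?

If only k of them are at least 54, the other 15 − k are at most 53, so the total is at most k·62 + (15 − k)·53.
This must reach 817, so k·62 + (15 − k)·53 ≥ 817, giving k ≥ 3.
Exactly 3 works: 3 values at 62 and 12 at 53 total 822; lower one of the high values by 5 (still ≥ 54) to hit 817.

3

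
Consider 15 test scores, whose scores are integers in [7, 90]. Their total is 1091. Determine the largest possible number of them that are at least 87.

12

With k values at 87 or above and the rest at least 7, the sum is at least 105 + 80k.
Since the sum is 1091, we need 80k ≤ 986, i.e. k ≤ 12.
k = 12 is achieved by 12 values at 87 and 3 at 7, total 1065; add 26 to one value (staying below 87) to reach 1091.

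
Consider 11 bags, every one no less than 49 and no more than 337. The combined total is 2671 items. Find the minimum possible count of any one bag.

49

Minimizing one value means maximizing the remaining 10.
The other 10 can take up 10 × 337 = 3370 ≥ 2671 − 49, so one bag can sit at its floor of 49.
Achievable: one at 49 and the other 10 totalling 2622, which fits since 10 × 49 ≤ 2622 ≤ 10 × 337.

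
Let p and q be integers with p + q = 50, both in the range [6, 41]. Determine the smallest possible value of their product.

369

pq = p(50 − p) is concave in p, so over [9, 41] it is minimized at an endpoint.
At the endpoint p = 9, q = 50 − 9 = 41, so pq = 9 × 41 = 369.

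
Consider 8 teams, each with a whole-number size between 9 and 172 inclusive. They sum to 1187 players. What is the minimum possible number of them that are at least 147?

Each value short of 147 is at most 146, costing at least 172 − 146 = 26 against the maximum total of 1376.
We can afford to lose at most 1376 − 1187 = 189, so at most ⌊189/26⌋ = 7 fall short, and at least 1 are ≥ 147.
Exactly 1 works: 1 value at 172 and 7 at 146 total 1194; lower one of the high values by 7 (still ≥ 147) to hit 1187.

1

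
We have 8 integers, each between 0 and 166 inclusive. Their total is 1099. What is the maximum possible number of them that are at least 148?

7

With k values at 148 or above and the rest at least 0, the sum is at least 0 + 148k.
Since the sum is 1099, we need 148k ≤ 1099, i.e. k ≤ 7.
k = 7 is achieved by 7 values at 148 and 1 at 0, total 1036; add 63 to one value (staying below 148) to reach 1099.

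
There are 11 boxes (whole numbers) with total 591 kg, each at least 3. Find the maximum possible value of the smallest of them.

53

If every one of the 11 were at least 54, the total would be at least 11 × 54 = 594 > 591.
Achievable: 3 of them at 53 and 8 at 54 total 591.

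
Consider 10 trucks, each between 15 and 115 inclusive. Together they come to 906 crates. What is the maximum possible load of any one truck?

115

Maximizing one value means minimizing the remaining 9.
The other 9 contribute at least 9 × 15 = 135, leaving at most 906 − 135 = 771.
But each truck is capped at 115, so the maximum is 115.
Achievable: one at 115 and the other 9 totalling 791, which fits since 9 × 15 ≤ 791 ≤ 9 × 115.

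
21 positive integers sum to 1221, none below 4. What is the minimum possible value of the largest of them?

59

Some value must be at least ⌈1221/21⌉ = 59, since 21 × 58 = 1218 < 1221.
Taking 18 copies of 58 and 3 copies of 59 gives exactly 1221, so 59 is attained.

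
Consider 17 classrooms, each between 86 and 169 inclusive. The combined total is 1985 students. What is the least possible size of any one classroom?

To make one classroom as small as possible, make the other 16 as large as possible.
The other 16 can take up 16 × 169 = 2704 ≥ 1985 − 86, so one classroom can sit at its floor of 86.
Achievable: one at 86 and the other 16 totalling 1899, which fits since 16 × 86 ≤ 1899 ≤ 16 × 169.

86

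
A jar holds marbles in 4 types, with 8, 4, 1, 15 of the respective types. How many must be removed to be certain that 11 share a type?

In the worst case you take as many as possible of each type without reaching 11: 8 + 4 + 1 + 10 = 23.
The next one must give 11 of some type, so 23 + 1 = 24.

24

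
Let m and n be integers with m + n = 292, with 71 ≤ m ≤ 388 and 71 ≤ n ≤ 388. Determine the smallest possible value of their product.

15691

Since m + n is fixed, pushing one of them to its bound minimizes the product.
The extreme feasible split is m = 71, n = 221, giving mn = 15691.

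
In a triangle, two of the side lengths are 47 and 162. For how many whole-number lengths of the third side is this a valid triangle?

93

The triangle inequality gives |47 − 162| < c < 47 + 162, i.e. 115 < c < 209.
So c can be any integer from 116 to 208: 93 values.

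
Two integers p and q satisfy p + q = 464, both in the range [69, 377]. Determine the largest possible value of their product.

pq = p(464 − p) is maximized when p is as near 464/2 as the bounds allow.
Taking p = 232 and q = 232 (both in [69, 377]) gives pq = 53824.

53824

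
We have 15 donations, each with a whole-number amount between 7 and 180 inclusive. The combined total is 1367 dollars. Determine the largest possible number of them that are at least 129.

Suppose k of them are at least 129. Those contribute at least 129 each and the other 15 − k at least 7 each.
So the total is at least 129k + 7(15 − k) = 105 + 122k. This must be ≤ 1367, giving k ≤ 10.
k = 10 is achieved by 10 values at 129 and 5 at 7, total 1325; add 42 to one value (staying below 129) to reach 1367.

10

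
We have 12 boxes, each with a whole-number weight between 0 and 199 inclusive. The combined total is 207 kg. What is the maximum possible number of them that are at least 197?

With k values at 197 or above and the rest at least 0, the sum is at least 0 + 197k.
Since the sum is 207, we need 197k ≤ 207, i.e. k ≤ 1.
k = 1 is achieved by 1 value at 197 and 11 at 0, total 197; add 10 to one value (staying below 197) to reach 207.

1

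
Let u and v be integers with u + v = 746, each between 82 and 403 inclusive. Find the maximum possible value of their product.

139129

With u + v fixed, uv peaks when the two are closest together.
Taking u = 373 and v = 373 (both in [82, 403]) gives uv = 139129.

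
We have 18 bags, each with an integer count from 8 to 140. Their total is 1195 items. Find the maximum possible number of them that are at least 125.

8

Suppose k of them are at least 125. Those contribute at least 125 each and the other 18 − k at least 8 each.
So the total is at least 125k + 8(18 − k) = 144 + 117k. This must be ≤ 1195, giving k ≤ 8.
k = 8 is achieved by 8 values at 125 and 10 at 8, total 1080; add 115 to one value (staying below 125) to reach 1195.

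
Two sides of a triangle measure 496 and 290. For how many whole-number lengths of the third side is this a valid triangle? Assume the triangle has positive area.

The triangle inequality gives |496 − 290| < c < 496 + 290, i.e. 206 < c < 786.
So c can be any integer from 207 to 785: 579 values.

579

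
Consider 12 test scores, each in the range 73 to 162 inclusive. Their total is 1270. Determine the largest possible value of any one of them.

162

To make one score as large as possible, make the other 11 as small as possible.
The other 11 contribute at least 11 × 73 = 803, leaving at most 1270 − 803 = 467.
But each score is capped at 162, so the maximum is 162.
Achievable: one at 162 and the other 11 totalling 1108, which fits since 11 × 73 ≤ 1108 ≤ 11 × 162.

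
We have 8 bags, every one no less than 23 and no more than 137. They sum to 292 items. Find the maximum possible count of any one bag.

131

To make one bag as large as possible, make the other 7 as small as possible.
The other 7 contribute at least 7 × 23 = 161, leaving at most 292 − 161 = 131.
Since 131 ≤ 137, this is achievable: one at 131 and 7 at 23.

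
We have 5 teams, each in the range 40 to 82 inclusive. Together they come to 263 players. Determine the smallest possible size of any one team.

Minimizing one value means maximizing the remaining 4.
The other 4 can take up 4 × 82 = 328 ≥ 263 − 40, so one team can sit at its floor of 40.
Achievable: one at 40 and the other 4 totalling 223, which fits since 4 × 40 ≤ 223 ≤ 4 × 82.

40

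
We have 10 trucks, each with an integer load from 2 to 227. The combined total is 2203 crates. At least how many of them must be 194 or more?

If only k of them are at least 194, the other 10 − k are at most 193, so the total is at most k·227 + (10 − k)·193.
This must reach 2203, so k·227 + (10 − k)·193 ≥ 2203, giving k ≥ 9.
Exactly 9 works: 9 values at 227 and 1 at 193 total 2236; lower one of the high values by 33 (still ≥ 194) to hit 2203.

9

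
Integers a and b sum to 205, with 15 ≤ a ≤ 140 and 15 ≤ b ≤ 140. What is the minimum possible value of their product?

Since a + b is fixed, pushing one of them to its bound minimizes the product.
The extreme feasible split is a = 65, b = 140, giving ab = 9100.

9100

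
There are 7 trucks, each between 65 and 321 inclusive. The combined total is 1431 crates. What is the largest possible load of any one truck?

To make one truck as large as possible, make the other 6 as small as possible.
The other 6 contribute at least 6 × 65 = 390, leaving at most 1431 − 390 = 1041.
But each truck is capped at 321, so the maximum is 321.
Achievable: one at 321 and the other 6 totalling 1110, which fits since 6 × 65 ≤ 1110 ≤ 6 × 321.

321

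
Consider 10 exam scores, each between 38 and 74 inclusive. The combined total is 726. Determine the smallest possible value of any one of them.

60

Minimizing one value means maximizing the remaining 9.
The other 9 contribute at most 9 × 74 = 666, leaving at least 726 − 666 = 60.
Since 60 ≥ 38, this is achievable: one at 60 and 9 at 74.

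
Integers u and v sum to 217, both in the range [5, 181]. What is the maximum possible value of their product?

uv = u(217 − u) is maximized when u is as near 217/2 as the bounds allow.
Taking u = 108 and v = 109 (both in [5, 181]) gives uv = 11772.

11772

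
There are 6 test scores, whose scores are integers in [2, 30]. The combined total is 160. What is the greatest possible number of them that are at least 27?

If k of the values are ≥ 27, the total is ≥ 27k + 2(6 − k).
Setting 27k + 2(6 − k) ≤ 160 gives 25k ≤ 148, so k ≤ 5.
k = 5 is achieved by 5 values at 27 and 1 at 2, total 137; add 23 to one value (staying below 27) to reach 160.

5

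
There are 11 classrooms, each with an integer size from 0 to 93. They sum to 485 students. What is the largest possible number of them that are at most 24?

7

Each value at 24 or below falls at least 93 − 24 = 69 short of the ceiling 93.
The ceiling total is 11 × 93 = 1023, and we need 485, so at most ⌊(1023 − 485)/69⌋ = 7 can be that low.
k = 7 is achieved by 7 values at 24 and 4 at 93, total 540; lower one of the 93's by 55 (still > 24) to reach 485.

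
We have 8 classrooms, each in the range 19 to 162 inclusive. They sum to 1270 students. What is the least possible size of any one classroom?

To make one classroom as small as possible, make the other 7 as large as possible.
The other 7 contribute at most 7 × 162 = 1134, leaving at least 1270 − 1134 = 136.
Since 136 ≥ 19, this is achievable: one at 136 and 7 at 162.

136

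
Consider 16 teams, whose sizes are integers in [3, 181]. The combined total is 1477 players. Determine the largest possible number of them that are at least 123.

11

If k of the values are ≥ 123, the total is ≥ 123k + 3(16 − k).
Setting 123k + 3(16 − k) ≤ 1477 gives 120k ≤ 1429, so k ≤ 11.
k = 11 is achieved by 11 values at 123 and 5 at 3, total 1368; add 109 to one value (staying below 123) to reach 1477.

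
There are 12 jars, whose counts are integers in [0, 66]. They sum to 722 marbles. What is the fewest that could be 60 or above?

2

If only k of them are at least 60, the other 12 − k are at most 59, so the total is at most k·66 + (12 − k)·59.
This must reach 722, so k·66 + (12 − k)·59 ≥ 722, giving k ≥ 2.
Exactly 2 works: 2 values at 66 and 10 at 59 total 722.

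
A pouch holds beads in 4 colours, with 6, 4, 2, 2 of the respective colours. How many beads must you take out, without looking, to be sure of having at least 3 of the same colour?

9

In the worst case you take as many as possible of each colour without reaching 3: 2 + 2 + 2 + 2 = 8.
The next one must give 3 of some colour, so 8 + 1 = 9.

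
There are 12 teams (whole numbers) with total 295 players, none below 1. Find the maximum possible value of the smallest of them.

24

If every one of the 12 were at least 25, the total would be at least 12 × 25 = 300 > 295.
Taking 5 copies of 24 and 7 copies of 25 gives exactly 295, so 24 is attained.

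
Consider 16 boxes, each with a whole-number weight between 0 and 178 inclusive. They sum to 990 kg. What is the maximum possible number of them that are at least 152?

6

With k values at 152 or above and the rest at least 0, the sum is at least 0 + 152k.
Since the sum is 990, we need 152k ≤ 990, i.e. k ≤ 6.
k = 6 is achieved by 6 values at 152 and 10 at 0, total 912; add 78 to one value (staying below 152) to reach 990.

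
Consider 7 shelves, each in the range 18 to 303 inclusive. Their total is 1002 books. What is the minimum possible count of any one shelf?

18

Minimizing one value means maximizing the remaining 6.
The other 6 can take up 6 × 303 = 1818 ≥ 1002 − 18, so one shelf can sit at its floor of 18.
Achievable: one at 18 and the other 6 totalling 984, which fits since 6 × 18 ≤ 984 ≤ 6 × 303.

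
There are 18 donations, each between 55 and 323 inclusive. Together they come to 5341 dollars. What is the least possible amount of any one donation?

55

Minimizing one value means maximizing the remaining 17.
The other 17 can take up 17 × 323 = 5491 ≥ 5341 − 55, so one donation can sit at its floor of 55.
Achievable: one at 55 and the other 17 totalling 5286, which fits since 17 × 55 ≤ 5286 ≤ 17 × 323.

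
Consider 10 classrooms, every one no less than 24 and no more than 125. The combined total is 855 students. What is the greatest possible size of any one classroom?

125

Maximizing one value means minimizing the remaining 9.
The other 9 contribute at least 9 × 24 = 216, leaving at most 855 − 216 = 639.
But each classroom is capped at 125, so the maximum is 125.
Achievable: one at 125 and the other 9 totalling 730, which fits since 9 × 24 ≤ 730 ≤ 9 × 125.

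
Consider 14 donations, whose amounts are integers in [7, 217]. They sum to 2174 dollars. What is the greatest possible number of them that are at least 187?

Suppose k of them are at least 187. Those contribute at least 187 each and the other 14 − k at least 7 each.
So the total is at least 187k + 7(14 − k) = 98 + 180k. This must be ≤ 2174, giving k ≤ 11.
k = 11 is achieved by 11 values at 187 and 3 at 7, total 2078; add 96 to one value (staying below 187) to reach 2174.

11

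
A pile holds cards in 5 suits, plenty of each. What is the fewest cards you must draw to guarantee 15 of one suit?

71

You could draw 14 of every suit without reaching 15 of any — 70 in all.
One more forces 15 of some suit, so 70 + 1 = 71.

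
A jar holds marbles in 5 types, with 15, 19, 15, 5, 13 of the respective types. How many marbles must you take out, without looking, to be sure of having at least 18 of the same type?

In the worst case you take as many as possible of each type without reaching 18: 15 + 17 + 15 + 5 + 13 = 65.
The next one must give 18 of some type, so 65 + 1 = 66.

66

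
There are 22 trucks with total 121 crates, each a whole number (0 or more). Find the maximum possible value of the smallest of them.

The 22 values sum to 121, so their minimum is at most ⌊121/22⌋ = 5.
Achievable: 11 of them at 5 and 11 at 6 total 121.

5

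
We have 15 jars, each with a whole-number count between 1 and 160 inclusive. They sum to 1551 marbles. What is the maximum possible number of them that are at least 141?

If k of the values are ≥ 141, the total is ≥ 141k + 1(15 − k).
Setting 141k + 1(15 − k) ≤ 1551 gives 140k ≤ 1536, so k ≤ 10.
k = 10 is achieved by 10 values at 141 and 5 at 1, total 1415; add 136 to one value (staying below 141) to reach 1551.

10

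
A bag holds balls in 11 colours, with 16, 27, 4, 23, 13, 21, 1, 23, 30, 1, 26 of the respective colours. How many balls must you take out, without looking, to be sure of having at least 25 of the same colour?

In the worst case you take as many as possible of each colour without reaching 25: 16 + 24 + 4 + 23 + 13 + 21 + 1 + 23 + 24 + 1 + 24 = 174.
The next one must give 25 of some colour, so 174 + 1 = 175.

175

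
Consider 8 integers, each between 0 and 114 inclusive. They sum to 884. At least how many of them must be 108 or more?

4

Each value short of 108 is at most 107, costing at least 114 − 107 = 7 against the maximum total of 912.
We can afford to lose at most 912 − 884 = 28, so at most ⌊28/7⌋ = 4 fall short, and at least 4 are ≥ 108.
Exactly 4 works: 4 values at 114 and 4 at 107 total 884.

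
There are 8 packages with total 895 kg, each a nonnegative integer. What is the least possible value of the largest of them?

112

The 8 values sum to 895, so their maximum is at least ⌈895/8⌉ = 112.
Achievable: 7 of them at 112 and 1 at 111 total 895.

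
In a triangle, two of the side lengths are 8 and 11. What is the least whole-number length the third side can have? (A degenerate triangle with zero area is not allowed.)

4

The third side must exceed |8 − 11| = 3.
The smallest integer above 3 is 4.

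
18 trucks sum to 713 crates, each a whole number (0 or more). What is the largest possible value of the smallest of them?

The 18 values sum to 713, so their minimum is at most ⌊713/18⌋ = 39.
Taking 7 copies of 39 and 11 copies of 40 gives exactly 713, so 39 is attained.

39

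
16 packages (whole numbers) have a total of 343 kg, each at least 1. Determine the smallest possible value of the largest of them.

22

The 16 values sum to 343, so their maximum is at least ⌈343/16⌉ = 22.
Achievable: 7 of them at 22 and 9 at 21 total 343.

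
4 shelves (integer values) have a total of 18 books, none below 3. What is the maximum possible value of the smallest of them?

4

The 4 values sum to 18, so their minimum is at most ⌊18/4⌋ = 4.
Equality holds with 2 values of 4 and 2 values of 5.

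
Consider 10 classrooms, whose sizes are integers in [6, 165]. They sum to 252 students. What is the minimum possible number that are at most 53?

Let j be the number exceeding 53. Then the total is ≥ 54·j + 6·(10 − j) = 60 + 48j.
So 48j ≤ 192 and j ≤ 4; hence at least 10 − 4 = 6 are ≤ 53.
Exactly 6 works: 6 values at 6 and 4 at 54 total 252.

6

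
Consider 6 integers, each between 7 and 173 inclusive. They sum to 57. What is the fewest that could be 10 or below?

Let j be the number exceeding 10. Then the total is ≥ 11·j + 7·(6 − j) = 42 + 4j.
So 4j ≤ 15 and j ≤ 3; hence at least 6 − 3 = 3 are ≤ 10.
Exactly 3 works: 3 values at 7 and 3 at 11 total 54; raise one of the low values by 3 (still ≤ 10) to hit 57.

3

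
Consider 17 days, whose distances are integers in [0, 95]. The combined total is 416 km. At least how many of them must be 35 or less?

Each value above 35 is at least 36, contributing at least 36 − 0 = 36 above the floor 0.
The sum exceeds the floor total 0 by 416, so at most ⌊416/36⌋ = 11 exceed 35, and at least 6 are ≤ 35.
Exactly 6 works: 6 values at 0 and 11 at 36 total 396; raise one of the low values by 20 (still ≤ 35) to hit 416.

6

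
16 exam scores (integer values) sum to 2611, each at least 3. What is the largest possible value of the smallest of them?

The average is 2611/16 < 164, so some value is ≤ 163.
Achievable: 13 of them at 163 and 3 at 164 total 2611.

163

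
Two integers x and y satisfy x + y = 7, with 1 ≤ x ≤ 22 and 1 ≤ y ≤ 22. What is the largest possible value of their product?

For a fixed sum, the product xy is largest when x and y are as close as possible.
Taking x = 3 and y = 4 (both in [1, 22]) gives xy = 12.

12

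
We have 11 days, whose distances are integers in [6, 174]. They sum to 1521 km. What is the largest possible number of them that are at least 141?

Suppose k of them are at least 141. Those contribute at least 141 each and the other 11 − k at least 6 each.
So the total is at least 141k + 6(11 − k) = 66 + 135k. This must be ≤ 1521, giving k ≤ 10.
k = 10 is achieved by 10 values at 141 and 1 at 6, total 1416; add 105 to one value (staying below 141) to reach 1521.

10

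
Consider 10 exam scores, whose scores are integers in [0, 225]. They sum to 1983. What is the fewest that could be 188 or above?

3

Suppose at most 10 − j of them reach 188; then j values are ≤ 187 and the rest ≤ 225.
The total is then ≤ 187·j + 225·(10 − j) = 2250 − 38j. For this to be ≥ 1983 we need j ≤ 7, so at least 10 − 7 = 3 must reach 188.
Exactly 3 works: 3 values at 225 and 7 at 187 total 1984; lower one of the high values by 1 (still ≥ 188) to hit 1983.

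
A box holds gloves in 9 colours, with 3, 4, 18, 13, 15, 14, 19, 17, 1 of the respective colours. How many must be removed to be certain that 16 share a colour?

96

In the worst case you take as many as possible of each colour without reaching 16: 3 + 4 + 15 + 13 + 15 + 14 + 15 + 15 + 1 = 95.
The next one must give 16 of some colour, so 95 + 1 = 96.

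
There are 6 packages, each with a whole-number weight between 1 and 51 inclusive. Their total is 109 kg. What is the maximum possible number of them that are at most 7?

Suppose k of them are at most 7. Those contribute at most 7 each and the rest at most 51 each.
So the total is at most 7k + 51(6 − k) = 306 − 44k. This must still be ≥ 109, so k ≤ 4.
k = 4 is achieved by 4 values at 7 and 2 at 51, total 130; lower one of the 51's by 21 (still > 7) to reach 109.

4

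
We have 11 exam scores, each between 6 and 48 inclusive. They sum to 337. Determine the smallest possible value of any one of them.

Minimizing one value means maximizing the remaining 10.
The other 10 can take up 10 × 48 = 480 ≥ 337 − 6, so one score can sit at its floor of 6.
Achievable: one at 6 and the other 10 totalling 331, which fits since 10 × 6 ≤ 331 ≤ 10 × 48.

6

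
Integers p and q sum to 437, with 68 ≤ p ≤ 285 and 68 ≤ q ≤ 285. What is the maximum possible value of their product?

pq = p(437 − p) is maximized when p is as near 437/2 as the bounds allow.
Taking p = 218 and q = 219 (both in [68, 285]) gives pq = 47742.

47742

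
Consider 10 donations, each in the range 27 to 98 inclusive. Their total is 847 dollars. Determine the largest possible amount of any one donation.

To make one donation as large as possible, make the other 9 as small as possible.
The other 9 contribute at least 9 × 27 = 243, leaving at most 847 − 243 = 604.
But each donation is capped at 98, so the maximum is 98.
Achievable: one at 98 and the other 9 totalling 749, which fits since 9 × 27 ≤ 749 ≤ 9 × 98.

98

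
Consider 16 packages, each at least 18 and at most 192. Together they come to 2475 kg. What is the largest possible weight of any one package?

To make one package as large as possible, make the other 15 as small as possible.
The other 15 contribute at least 15 × 18 = 270, leaving at most 2475 − 270 = 2205.
But each package is capped at 192, so the maximum is 192.
Achievable: one at 192 and the other 15 totalling 2283, which fits since 15 × 18 ≤ 2283 ≤ 15 × 192.

192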